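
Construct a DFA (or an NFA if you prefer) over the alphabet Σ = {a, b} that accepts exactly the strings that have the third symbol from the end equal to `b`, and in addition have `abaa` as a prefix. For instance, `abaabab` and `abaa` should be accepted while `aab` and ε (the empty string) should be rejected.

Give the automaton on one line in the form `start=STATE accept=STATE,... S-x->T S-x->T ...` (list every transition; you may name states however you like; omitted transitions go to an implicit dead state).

start=q0 accept=q5,q10,q11,q12 q0-a->q1 q0-b->q2 q1-a->q2 q1-b->q3 q2-a->q2 q2-b->q2 q3-a->q4 q3-b->q2 q4-a->q5 q4-b->q2 q5-a->q6 q5-b->q7 q6-a->q6 q6-b->q7 q7-a->q8 q7-b->q9 q8-a->q5 q8-b->q10 q9-a->q11 q9-b->q12 q10-a->q8 q10-b->q9 q11-a->q5 q11-b->q10 q12-a->q11 q12-b->q12

Run two small machines in parallel and take their product. One (15 states) tracks the last 3 symbols read; the other (6 states) tracks whether the input so far still matches the prefix `abaa`. Each combined state is a pair, one component from each; accept when both components accept. After merging equivalent states the machine shrinks.
With 13 states:
          a    b  
>  q0     q1   q2 
   q1     q2   q3 
   q2     q2   q2 
   q3     q4   q2 
   q4     q5   q2 
 * q5     q6   q7 
   q6     q6   q7 
   q7     q8   q9 
   q8     q5  q10 
   q9    q11  q12 
 * q10    q8   q9 
 * q11    q5  q10 
 * q12   q11  q12 
(> = start, * = accepting)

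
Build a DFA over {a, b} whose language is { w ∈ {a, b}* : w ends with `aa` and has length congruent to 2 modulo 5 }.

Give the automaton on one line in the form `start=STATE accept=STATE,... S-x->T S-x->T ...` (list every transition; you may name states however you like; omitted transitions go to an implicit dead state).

start=q0 accept=q3 q0-a->q1 q0-b->q2 q1-a->q3 q1-b->q4 q2-a->q4 q2-b->q4 q3-a->q5 q3-b->q5 q4-a->q5 q4-b->q5 q5-a->q6 q5-b->q6 q6-a->q0 q6-b->q0

Handle the two conditions separately and then intersect. One (3 states) tracks how much of the suffix `aa` has currently been matched; the other (5 states) tracks the input length modulo 5. Each combined state is a pair, one component from each; accept when both components accept. Minimizing collapses redundant product states.
A 7-state machine:
        a   b  
>  q0   q1  q2 
   q1   q3  q4 
   q2   q4  q4 
 * q3   q5  q5 
   q4   q5  q5 
   q5   q6  q6 
   q6   q0  q0 
(> = start, * = accepting)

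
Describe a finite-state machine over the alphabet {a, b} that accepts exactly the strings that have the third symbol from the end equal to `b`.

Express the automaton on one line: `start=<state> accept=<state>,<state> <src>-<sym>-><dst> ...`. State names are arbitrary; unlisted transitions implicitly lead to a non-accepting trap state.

start=s0 accept=s11,s12,s13,s14 s0-a->s1 s0-b->s2 s1-a->s3 s1-b->s4 s2-a->s5 s2-b->s6 s3-a->s7 s3-b->s8 s4-a->s9 s4-b->s10 s5-a->s11 s5-b->s12 s6-a->s13 s6-b->s14 s7-a->s7 s7-b->s8 s8-a->s9 s8-b->s10 s9-a->s11 s9-b->s12 s10-a->s13 s10-b->s14 s11-a->s7 s11-b->s8 s12-a->s9 s12-b->s10 s13-a->s11 s13-b->s12 s14-a->s13 s14-b->s14

A DFA must remember the last 3 symbols (since which symbol is third-to-last isn't known until the input ends). Use one state per possible window of the last ≤3 symbols; accept from those whose window starts with `b`.
          a    b  
>  s0     s1   s2 
   s1     s3   s4 
   s2     s5   s6 
   s3     s7   s8 
   s4     s9  s10 
   s5    s11  s12 
   s6    s13  s14 
   s7     s7   s8 
   s8     s9  s10 
   s9    s11  s12 
   s10   s13  s14 
 * s11    s7   s8 
 * s12    s9  s10 
 * s13   s11  s12 
 * s14   s13  s14 
(> = start, * = accepting)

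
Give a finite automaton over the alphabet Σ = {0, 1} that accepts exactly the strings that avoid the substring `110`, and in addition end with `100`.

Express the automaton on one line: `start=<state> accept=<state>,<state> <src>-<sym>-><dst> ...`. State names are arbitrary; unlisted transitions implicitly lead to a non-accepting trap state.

start=s0 accept=s4 s0-0->s0 s0-1->s1 s1-0->s2 s1-1->s3 s2-0->s4 s2-1->s1 s3-0->s5 s3-1->s3 s4-0->s0 s4-1->s1 s5-0->s6 s5-1->s7 s6-0->s8 s6-1->s7 s7-0->s5 s7-1->s7 s8-0->s8 s8-1->s7

Handle the two conditions separately and then intersect. One (4 states) tracks partial matches of the forbidden pattern `110`; the other (4 states) tracks how much of the suffix `100` has currently been matched. Each combined state is a pair, one component from each; accept when both components accept.
With 9 states:
        0   1  
>  s0   s0  s1 
   s1   s2  s3 
   s2   s4  s1 
   s3   s5  s3 
 * s4   s0  s1 
   s5   s6  s7 
   s6   s8  s7 
   s7   s5  s7 
   s8   s8  s7 
(> = start, * = accepting)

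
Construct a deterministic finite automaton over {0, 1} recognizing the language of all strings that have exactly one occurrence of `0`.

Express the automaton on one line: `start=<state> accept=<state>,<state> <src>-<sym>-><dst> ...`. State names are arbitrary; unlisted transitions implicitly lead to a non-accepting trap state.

Count `0`s, saturating at 2: state S0 means no `0` yet, S1 means one `0` seen, S2 means more than one. Each `0` increments (capped at S2); other symbols loop. Accept from {S1}.
A 3-state machine:
        0   1  
>  S0   S1  S0 
 * S1   S2  S1 
   S2   S2  S2 
(> = start, * = accepting)

start=S0 accept=S1 S0-0->S1 S0-1->S0 S1-0->S2 S1-1->S1 S2-0->S2 S2-1->S2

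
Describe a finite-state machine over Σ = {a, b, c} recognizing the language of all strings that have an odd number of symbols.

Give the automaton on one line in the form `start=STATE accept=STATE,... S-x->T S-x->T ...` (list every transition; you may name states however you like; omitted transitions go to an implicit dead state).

start=q0 accept=q1 q0-a->q1 q0-b->q1 q0-c->q1 q1-a->q0 q1-b->q0 q1-c->q0

Only the length mod 2 matters, so use a 2-cycle: from any state, every input symbol moves to the next state, wrapping q1 back to q0. Mark q1 accepting.
2 states suffice.
        a   b   c  
>  q0   q1  q1  q1 
 * q1   q0  q0  q0 
(> = start, * = accepting)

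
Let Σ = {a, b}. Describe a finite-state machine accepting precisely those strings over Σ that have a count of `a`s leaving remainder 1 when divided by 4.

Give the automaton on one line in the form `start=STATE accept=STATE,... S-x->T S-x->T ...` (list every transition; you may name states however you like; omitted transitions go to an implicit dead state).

start=q0 accept=q1 q0-a->q1 q0-b->q0 q1-a->q2 q1-b->q1 q2-a->q3 q2-b->q2 q3-a->q0 q3-b->q3

The only thing that matters is how many `a`s have appeared, reduced mod 4. Use one state per residue: q0 for 0, …, q3 for 3. Reading `a` moves to the next residue; anything else stays put. q1 is accepting.
4 states suffice.
        a   b  
>  q0   q1  q0 
 * q1   q2  q1 
   q2   q3  q2 
   q3   q0  q3 
(> = start, * = accepting)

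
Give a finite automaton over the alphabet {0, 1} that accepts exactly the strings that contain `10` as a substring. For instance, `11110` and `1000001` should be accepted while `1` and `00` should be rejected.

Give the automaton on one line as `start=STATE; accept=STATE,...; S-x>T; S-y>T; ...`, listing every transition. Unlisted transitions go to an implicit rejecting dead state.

States q0..q1 record the length of the longest prefix of `10` that matches the current input suffix. Reaching q2 means `10` has been seen, and we stay there forever. Accept from q2.
A 3-state machine:
        0   1  
>  q0   q0  q1 
   q1   q2  q1 
 * q2   q2  q2 
(> = start, * = accepting)

start=q0; accept=q2; q0-0>q0; q0-1>q1; q1-0>q2; q1-1>q1; q2-0>q2; q2-1>q2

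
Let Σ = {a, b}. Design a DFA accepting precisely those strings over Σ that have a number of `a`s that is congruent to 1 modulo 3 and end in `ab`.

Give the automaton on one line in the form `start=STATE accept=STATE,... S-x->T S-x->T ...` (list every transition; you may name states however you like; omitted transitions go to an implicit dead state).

start=q0 accept=q3 q0-a->q1 q0-b->q0 q1-a->q2 q1-b->q3 q2-a->q4 q2-b->q5 q3-a->q2 q3-b->q6 q4-a->q1 q4-b->q7 q5-a->q4 q5-b->q8 q6-a->q2 q6-b->q6 q7-a->q1 q7-b->q0 q8-a->q4 q8-b->q8

Handle the two conditions separately and then intersect. The first has 3 states tracking the count of `a`s modulo 3; the second has 3 states tracking how much of the suffix `ab` has currently been matched. A product state is a pair (one from each), accepting exactly when both do.
        a   b  
>  q0   q1  q0 
   q1   q2  q3 
   q2   q4  q5 
 * q3   q2  q6 
   q4   q1  q7 
   q5   q4  q8 
   q6   q2  q6 
   q7   q1  q0 
   q8   q4  q8 
(> = start, * = accepting)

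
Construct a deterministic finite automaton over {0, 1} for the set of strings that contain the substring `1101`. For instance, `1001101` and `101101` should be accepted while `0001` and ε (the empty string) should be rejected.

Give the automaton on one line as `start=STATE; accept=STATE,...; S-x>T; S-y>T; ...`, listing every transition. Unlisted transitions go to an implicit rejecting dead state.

start=s0; accept=s4; s0-0>s0; s0-1>s1; s1-0>s0; s1-1>s2; s2-0>s3; s2-1>s2; s3-0>s0; s3-1>s4; s4-0>s4; s4-1>s4

Track how much of `1101` has been matched so far: state s0 is no progress, s4 is the absorbing accept state reached once `1101` has occurred. Intermediate states record partial matches; on a mismatch, fall back to the longest reusable overlap.
With 5 states:
        0   1  
>  s0   s0  s1 
   s1   s0  s2 
   s2   s3  s2 
   s3   s0  s4 
 * s4   s4  s4 
(> = start, * = accepting)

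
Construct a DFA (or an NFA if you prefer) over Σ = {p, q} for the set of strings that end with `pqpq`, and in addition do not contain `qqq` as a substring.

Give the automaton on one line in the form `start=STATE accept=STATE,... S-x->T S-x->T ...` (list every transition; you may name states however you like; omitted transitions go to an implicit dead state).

start=s0 accept=s7 s0-p->s1 s0-q->s2 s1-p->s1 s1-q->s3 s2-p->s1 s2-q->s4 s3-p->s5 s3-q->s4 s4-p->s1 s4-q->s6 s5-p->s1 s5-q->s7 s6-p->s6 s6-q->s6 s7-p->s5 s7-q->s4

Handle the two conditions separately and then intersect. One (5 states) tracks how much of the suffix `pqpq` has currently been matched; the other (4 states) tracks partial matches of the forbidden pattern `qqq`. Each combined state is a pair, one component from each; accept when both components accept. Minimizing collapses redundant product states.
8 states suffice.
        p   q  
>  s0   s1  s2 
   s1   s1  s3 
   s2   s1  s4 
   s3   s5  s4 
   s4   s1  s6 
   s5   s1  s7 
   s6   s6  s6 
 * s7   s5  s4 
(> = start, * = accepting)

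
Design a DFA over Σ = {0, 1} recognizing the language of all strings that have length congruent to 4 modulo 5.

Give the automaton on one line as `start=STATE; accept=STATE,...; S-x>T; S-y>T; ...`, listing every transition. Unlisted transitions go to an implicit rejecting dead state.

Only the length mod 5 matters, so use a 5-cycle: from any state, every input symbol moves to the next state, wrapping q4 back to q0. Mark q4 accepting.
5 states suffice.
        0   1  
>  q0   q1  q1 
   q1   q2  q2 
   q2   q3  q3 
   q3   q4  q4 
 * q4   q0  q0 
(> = start, * = accepting)

start=q0; accept=q4; q0-0>q1; q0-1>q1; q1-0>q2; q1-1>q2; q2-0>q3; q2-1>q3; q3-0>q4; q3-1>q4; q4-0>q0; q4-1>q0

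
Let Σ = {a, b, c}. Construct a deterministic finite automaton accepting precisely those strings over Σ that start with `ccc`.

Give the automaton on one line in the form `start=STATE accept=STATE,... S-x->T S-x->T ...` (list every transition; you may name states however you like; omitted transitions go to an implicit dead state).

start=S0 accept=S3 S0-a->S4 S0-b->S4 S0-c->S1 S1-a->S4 S1-b->S4 S1-c->S2 S2-a->S4 S2-b->S4 S2-c->S3 S3-a->S3 S3-b->S3 S3-c->S3 S4-a->S4 S4-b->S4 S4-c->S4

Walk along `ccc` while the input agrees: from S0 take `c` to S1, and so on. Any deviation drops to the rejecting sink S4. Once S3 is reached the prefix is confirmed and every continuation is accepted.
5 states suffice.
        a   b   c  
>  S0   S4  S4  S1 
   S1   S4  S4  S2 
   S2   S4  S4  S3 
 * S3   S3  S3  S3 
   S4   S4  S4  S4 
(> = start, * = accepting)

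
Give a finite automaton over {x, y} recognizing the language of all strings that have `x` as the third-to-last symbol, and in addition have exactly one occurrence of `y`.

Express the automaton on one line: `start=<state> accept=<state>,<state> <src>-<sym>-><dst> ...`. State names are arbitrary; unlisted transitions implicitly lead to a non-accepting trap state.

Run two small machines in parallel and take their product. The first has 15 states tracking the last 3 symbols read; the second has 3 states tracking the count of `y`s, saturating at 2. A product state is a pair (one from each), accepting exactly when both do. Equivalent product states are then merged.
An 11-state machine:
          x    y  
>  q0     q1   q2 
   q1     q3   q4 
   q2     q5   q6 
   q3     q3   q7 
   q4     q8   q6 
   q5     q9   q6 
   q6     q6   q6 
 * q7     q8   q6 
 * q8     q9   q6 
   q9    q10   q6 
 * q10   q10   q6 
(> = start, * = accepting)

start=q0 accept=q7,q8,q10 q0-x->q1 q0-y->q2 q1-x->q3 q1-y->q4 q2-x->q5 q2-y->q6 q3-x->q3 q3-y->q7 q4-x->q8 q4-y->q6 q5-x->q9 q5-y->q6 q6-x->q6 q6-y->q6 q7-x->q8 q7-y->q6 q8-x->q9 q8-y->q6 q9-x->q10 q9-y->q6 q10-x->q10 q10-y->q6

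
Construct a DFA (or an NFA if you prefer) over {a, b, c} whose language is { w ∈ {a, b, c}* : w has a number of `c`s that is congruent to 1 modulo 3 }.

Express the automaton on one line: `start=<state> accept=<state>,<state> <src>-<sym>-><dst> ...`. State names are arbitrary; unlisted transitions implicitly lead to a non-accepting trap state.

Keep the running count of `c`s modulo 3: each `c` advances along the cycle q0 → q1 → q2 → q0 while other symbols loop. Accept at q1.
3 states suffice.
        a   b   c  
>  q0   q0  q0  q1 
 * q1   q1  q1  q2 
   q2   q2  q2  q0 
(> = start, * = accepting)

start=q0 accept=q1 q0-a->q0 q0-b->q0 q0-c->q1 q1-a->q1 q1-b->q1 q1-c->q2 q2-a->q2 q2-b->q2 q2-c->q0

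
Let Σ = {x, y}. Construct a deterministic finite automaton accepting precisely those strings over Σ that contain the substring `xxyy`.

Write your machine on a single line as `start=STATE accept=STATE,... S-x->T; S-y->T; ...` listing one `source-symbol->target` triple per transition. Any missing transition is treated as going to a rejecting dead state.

start=S0; accept=S4; S0-x->S1; S0-y->S0; S1-x->S2; S1-y->S0; S2-x->S2; S2-y->S3; S3-x->S1; S3-y->S4; S4-x->S4; S4-y->S4

Track how much of `xxyy` has been matched so far: state S0 is no progress, S4 is the absorbing accept state reached once `xxyy` has occurred. Intermediate states record partial matches; on a mismatch, fall back to the longest reusable overlap.
        x   y  
>  S0   S1  S0 
   S1   S2  S0 
   S2   S2  S3 
   S3   S1  S4 
 * S4   S4  S4 
(> = start, * = accepting)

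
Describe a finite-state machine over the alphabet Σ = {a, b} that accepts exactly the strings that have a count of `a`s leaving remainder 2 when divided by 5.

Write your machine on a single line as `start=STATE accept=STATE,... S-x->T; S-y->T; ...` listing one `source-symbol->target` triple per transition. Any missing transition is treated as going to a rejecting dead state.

start=q0; accept=q2; q0-a->q1; q0-b->q0; q1-a->q2; q1-b->q1; q2-a->q3; q2-b->q2; q3-a->q4; q3-b->q3; q4-a->q0; q4-b->q4

The only thing that matters is how many `a`s have appeared, reduced mod 5. Use one state per residue: q0 for 0, …, q4 for 4. Reading `a` moves to the next residue; anything else stays put. q2 is accepting.
        a   b  
>  q0   q1  q0 
   q1   q2  q1 
 * q2   q3  q2 
   q3   q4  q3 
   q4   q0  q4 
(> = start, * = accepting)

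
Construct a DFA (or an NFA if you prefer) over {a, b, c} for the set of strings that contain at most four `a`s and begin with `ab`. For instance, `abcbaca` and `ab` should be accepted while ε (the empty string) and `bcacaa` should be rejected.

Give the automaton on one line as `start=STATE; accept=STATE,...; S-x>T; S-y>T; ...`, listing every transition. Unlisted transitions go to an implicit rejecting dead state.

Run two small machines in parallel and take their product. The first has 6 states tracking the count of `a`s, saturating at 5; the second has 4 states tracking whether the input so far still matches the prefix `ab`. A product state is a pair (one from each), accepting exactly when both do. Equivalent product states are then merged.
        a   b   c  
>  q0   q1  q2  q2 
   q1   q2  q3  q2 
   q2   q2  q2  q2 
 * q3   q4  q3  q3 
 * q4   q5  q4  q4 
 * q5   q6  q5  q5 
 * q6   q2  q6  q6 
(> = start, * = accepting)

start=q0; accept=q3,q4,q5,q6; q0-a>q1; q0-b>q2; q0-c>q2; q1-a>q2; q1-b>q3; q1-c>q2; q2-a>q2; q2-b>q2; q2-c>q2; q3-a>q4; q3-b>q3; q3-c>q3; q4-a>q5; q4-b>q4; q4-c>q4; q5-a>q6; q5-b>q5; q5-c>q5; q6-a>q2; q6-b>q6; q6-c>q6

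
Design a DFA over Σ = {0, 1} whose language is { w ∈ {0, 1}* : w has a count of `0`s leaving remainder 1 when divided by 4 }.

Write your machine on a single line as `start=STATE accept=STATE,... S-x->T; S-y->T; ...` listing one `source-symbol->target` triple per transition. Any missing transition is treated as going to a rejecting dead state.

The only thing that matters is how many `0`s have appeared, reduced mod 4. Use one state per residue: q0 for 0, …, q3 for 3. Reading `0` moves to the next residue; anything else stays put. q1 is accepting.
        0   1  
>  q0   q1  q0 
 * q1   q2  q1 
   q2   q3  q2 
   q3   q0  q3 
(> = start, * = accepting)

start=q0; accept=q1; q0-0->q1; q0-1->q0; q1-0->q2; q1-1->q1; q2-0->q3; q2-1->q2; q3-0->q0; q3-1->q3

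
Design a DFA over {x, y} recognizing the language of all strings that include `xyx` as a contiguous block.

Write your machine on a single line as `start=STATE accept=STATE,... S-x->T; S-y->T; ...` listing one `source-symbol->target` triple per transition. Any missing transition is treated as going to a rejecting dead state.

start=s0; accept=s3; s0-x->s1; s0-y->s0; s1-x->s1; s1-y->s2; s2-x->s3; s2-y->s0; s3-x->s3; s3-y->s3

Track how much of `xyx` has been matched so far: state s0 is no progress, s3 is the absorbing accept state reached once `xyx` has occurred. Intermediate states record partial matches; on a mismatch, fall back to the longest reusable overlap.
        x   y  
>  s0   s1  s0 
   s1   s1  s2 
   s2   s3  s0 
 * s3   s3  s3 
(> = start, * = accepting)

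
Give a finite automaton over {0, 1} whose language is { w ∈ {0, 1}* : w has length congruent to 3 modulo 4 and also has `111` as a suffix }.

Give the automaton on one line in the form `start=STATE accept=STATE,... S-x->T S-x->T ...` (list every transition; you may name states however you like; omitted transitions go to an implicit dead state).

Handle the two conditions separately and then intersect. The first has 4 states tracking the input length modulo 4; the second has 4 states tracking how much of the suffix `111` has currently been matched. A product state is a pair (one from each), accepting exactly when both do.
          0    1  
>  S0     S1   S2 
   S1     S3   S4 
   S2     S3   S5 
   S3     S6   S7 
   S4     S6   S8 
   S5     S6   S9 
   S6     S0  S10 
   S7     S0  S11 
   S8     S0  S12 
 * S9     S0  S12 
   S10    S1  S13 
   S11    S1  S14 
   S12    S1  S14 
   S13    S3  S15 
   S14    S3  S15 
   S15    S6   S9 
(> = start, * = accepting)

start=S0 accept=S9 S0-0->S1 S0-1->S2 S1-0->S3 S1-1->S4 S2-0->S3 S2-1->S5 S3-0->S6 S3-1->S7 S4-0->S6 S4-1->S8 S5-0->S6 S5-1->S9 S6-0->S0 S6-1->S10 S7-0->S0 S7-1->S11 S8-0->S0 S8-1->S12 S9-0->S0 S9-1->S12 S10-0->S1 S10-1->S13 S11-0->S1 S11-1->S14 S12-0->S1 S12-1->S14 S13-0->S3 S13-1->S15 S14-0->S3 S14-1->S15 S15-0->S6 S15-1->S9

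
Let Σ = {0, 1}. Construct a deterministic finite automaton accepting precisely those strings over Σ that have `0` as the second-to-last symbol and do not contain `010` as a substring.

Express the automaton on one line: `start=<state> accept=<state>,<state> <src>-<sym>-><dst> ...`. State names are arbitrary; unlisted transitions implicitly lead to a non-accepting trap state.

start=s0 accept=s2,s3 s0-0->s1 s0-1->s0 s1-0->s2 s1-1->s3 s2-0->s2 s2-1->s3 s3-0->s4 s3-1->s0 s4-0->s4 s4-1->s4

Run two small machines in parallel and take their product. The first has 7 states tracking the last 2 symbols read; the second has 4 states tracking partial matches of the forbidden pattern `010`. A product state is a pair (one from each), accepting exactly when both do. Equivalent product states are then merged.
        0   1  
>  s0   s1  s0 
   s1   s2  s3 
 * s2   s2  s3 
 * s3   s4  s0 
   s4   s4  s4 
(> = start, * = accepting)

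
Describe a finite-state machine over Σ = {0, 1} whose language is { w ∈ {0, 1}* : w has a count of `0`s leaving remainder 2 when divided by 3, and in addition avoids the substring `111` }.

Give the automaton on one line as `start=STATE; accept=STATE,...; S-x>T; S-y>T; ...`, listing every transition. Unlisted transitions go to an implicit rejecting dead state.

Run two small machines in parallel and take their product. The first has 3 states tracking the count of `0`s modulo 3; the second has 4 states tracking partial matches of the forbidden pattern `111`. A product state is a pair (one from each), accepting exactly when both do.
12 states suffice.
       0  1 
>  A   B  C 
   B   D  E 
   C   B  F 
 * D   A  G 
   E   D  H 
   F   B  I 
 * G   A  J 
   H   D  K 
   I   K  I 
 * J   A  L 
   K   L  K 
   L   I  L 
(> = start, * = accepting)

start=A; accept=D,G,J; A-0>B; A-1>C; B-0>D; B-1>E; C-0>B; C-1>F; D-0>A; D-1>G; E-0>D; E-1>H; F-0>B; F-1>I; G-0>A; G-1>J; H-0>D; H-1>K; I-0>K; I-1>I; J-0>A; J-1>L; K-0>L; K-1>K; L-0>I; L-1>L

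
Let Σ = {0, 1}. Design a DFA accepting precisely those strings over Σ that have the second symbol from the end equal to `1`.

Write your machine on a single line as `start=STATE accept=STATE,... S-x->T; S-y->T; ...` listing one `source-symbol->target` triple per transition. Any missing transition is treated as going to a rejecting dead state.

Because acceptance depends on a position counted from the end, the machine has to buffer the most recent 2 symbols. Make each state the string of the last up-to-2 symbols read; on input `x` shift the window left and append `x`. Accept when the buffered window has length 2 and begins with `1`.
With 7 states:
        0   1  
>  s0   s1  s2 
   s1   s3  s4 
   s2   s5  s6 
   s3   s3  s4 
   s4   s5  s6 
 * s5   s3  s4 
 * s6   s5  s6 
(> = start, * = accepting)

start=s0; accept=s5,s6; s0-0->s1; s0-1->s2; s1-0->s3; s1-1->s4; s2-0->s5; s2-1->s6; s3-0->s3; s3-1->s4; s4-0->s5; s4-1->s6; s5-0->s3; s5-1->s4; s6-0->s5; s6-1->s6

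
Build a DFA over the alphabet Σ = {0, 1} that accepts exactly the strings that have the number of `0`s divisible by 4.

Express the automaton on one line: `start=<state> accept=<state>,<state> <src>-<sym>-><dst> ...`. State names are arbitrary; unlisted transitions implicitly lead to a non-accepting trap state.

Keep the running count of `0`s modulo 4: each `0` advances along the cycle q0 → q1 → q2 → q3 → q0 while other symbols loop. Accept at q0.
A 4-state machine:
        0   1  
>* q0   q1  q0 
   q1   q2  q1 
   q2   q3  q2 
   q3   q0  q3 
(> = start, * = accepting)

start=q0 accept=q0 q0-0->q1 q0-1->q0 q1-0->q2 q1-1->q1 q2-0->q3 q2-1->q2 q3-0->q0 q3-1->q3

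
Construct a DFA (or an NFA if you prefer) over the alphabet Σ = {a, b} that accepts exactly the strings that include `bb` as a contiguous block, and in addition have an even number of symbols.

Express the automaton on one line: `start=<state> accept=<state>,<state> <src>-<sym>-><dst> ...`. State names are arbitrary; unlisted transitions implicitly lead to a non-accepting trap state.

start=s0 accept=s4 s0-a->s1 s0-b->s2 s1-a->s0 s1-b->s3 s2-a->s0 s2-b->s4 s3-a->s1 s3-b->s5 s4-a->s5 s4-b->s5 s5-a->s4 s5-b->s4

Build one automaton per condition and run them in lockstep. The first has 3 states tracking whether and how much of `bb` has been seen; the second has 2 states tracking the input length modulo 2. A product state is a pair (one from each), accepting exactly when both do.
A 6-state machine:
        a   b  
>  s0   s1  s2 
   s1   s0  s3 
   s2   s0  s4 
   s3   s1  s5 
 * s4   s5  s5 
   s5   s4  s4 
(> = start, * = accepting)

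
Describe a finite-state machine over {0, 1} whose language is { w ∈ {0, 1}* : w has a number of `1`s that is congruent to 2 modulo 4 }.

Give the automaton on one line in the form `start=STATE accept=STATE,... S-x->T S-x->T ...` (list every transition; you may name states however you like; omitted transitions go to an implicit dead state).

start=s0 accept=s2 s0-0->s0 s0-1->s1 s1-0->s1 s1-1->s2 s2-0->s2 s2-1->s3 s3-0->s3 s3-1->s0

Keep the running count of `1`s modulo 4: each `1` advances along the cycle s0 → s1 → s2 → s3 → s0 while other symbols loop. Accept at s2.
With 4 states:
        0   1  
>  s0   s0  s1 
   s1   s1  s2 
 * s2   s2  s3 
   s3   s3  s0 
(> = start, * = accepting)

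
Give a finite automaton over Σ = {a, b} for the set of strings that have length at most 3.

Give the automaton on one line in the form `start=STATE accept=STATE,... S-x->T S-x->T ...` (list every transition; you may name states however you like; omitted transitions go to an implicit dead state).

start=q0 accept=q0,q1,q2,q3 q0-a->q1 q0-b->q1 q1-a->q2 q1-b->q2 q2-a->q3 q2-b->q3 q3-a->q4 q3-b->q4 q4-a->q4 q4-b->q4

Count input length up to 4: every symbol moves from q0 toward q4, which means 'more than 3' and absorbs. Accept from {q0, q1, q2, q3}.
With 5 states:
        a   b  
>* q0   q1  q1 
 * q1   q2  q2 
 * q2   q3  q3 
 * q3   q4  q4 
   q4   q4  q4 
(> = start, * = accepting)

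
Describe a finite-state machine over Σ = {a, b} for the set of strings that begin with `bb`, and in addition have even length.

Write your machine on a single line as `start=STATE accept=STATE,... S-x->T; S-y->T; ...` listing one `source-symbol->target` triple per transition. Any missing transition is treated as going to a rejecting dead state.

Build one automaton per condition and run them in lockstep. The first has 4 states tracking whether the input so far still matches the prefix `bb`; the second has 2 states tracking the input length modulo 2. A product state is a pair (one from each), accepting exactly when both do. Minimizing collapses redundant product states.
With 5 states:
        a   b  
>  q0   q1  q2 
   q1   q1  q1 
   q2   q1  q3 
 * q3   q4  q4 
   q4   q3  q3 
(> = start, * = accepting)

start=q0; accept=q3; q0-a->q1; q0-b->q2; q1-a->q1; q1-b->q1; q2-a->q1; q2-b->q3; q3-a->q4; q3-b->q4; q4-a->q3; q4-b->q3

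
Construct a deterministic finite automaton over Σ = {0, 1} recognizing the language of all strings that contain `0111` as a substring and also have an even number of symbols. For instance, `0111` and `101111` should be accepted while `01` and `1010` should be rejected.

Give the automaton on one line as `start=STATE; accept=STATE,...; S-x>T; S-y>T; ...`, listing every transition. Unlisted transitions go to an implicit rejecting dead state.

start=s0; accept=s8; s0-0>s1; s0-1>s2; s1-0>s3; s1-1>s4; s2-0>s3; s2-1>s0; s3-0>s1; s3-1>s5; s4-0>s1; s4-1>s6; s5-0>s3; s5-1>s7; s6-0>s3; s6-1>s8; s7-0>s1; s7-1>s9; s8-0>s9; s8-1>s9; s9-0>s8; s9-1>s8

Build one automaton per condition and run them in lockstep. The first has 5 states tracking whether and how much of `0111` has been seen; the second has 2 states tracking the input length modulo 2. A product state is a pair (one from each), accepting exactly when both do.
With 10 states:
        0   1  
>  s0   s1  s2 
   s1   s3  s4 
   s2   s3  s0 
   s3   s1  s5 
   s4   s1  s6 
   s5   s3  s7 
   s6   s3  s8 
   s7   s1  s9 
 * s8   s9  s9 
   s9   s8  s8 
(> = start, * = accepting)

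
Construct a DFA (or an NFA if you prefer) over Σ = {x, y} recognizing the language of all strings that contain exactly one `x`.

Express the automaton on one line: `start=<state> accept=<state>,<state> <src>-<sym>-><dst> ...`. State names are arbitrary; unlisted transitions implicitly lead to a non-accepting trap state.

Only the number of `x`s matters, and only up to 2. Make a chain S0 → S1 → S2 advanced by each `x` (with S2 absorbing); every other symbol self-loops. The accepting set is {S1}.
        x   y  
>  S0   S1  S0 
 * S1   S2  S1 
   S2   S2  S2 
(> = start, * = accepting)

start=S0 accept=S1 S0-x->S1 S0-y->S0 S1-x->S2 S1-y->S1 S2-x->S2 S2-y->S2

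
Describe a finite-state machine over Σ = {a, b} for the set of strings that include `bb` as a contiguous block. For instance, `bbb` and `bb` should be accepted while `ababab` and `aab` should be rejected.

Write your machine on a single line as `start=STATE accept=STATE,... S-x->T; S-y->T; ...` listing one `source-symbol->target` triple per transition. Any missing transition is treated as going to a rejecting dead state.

Track how much of `bb` has been matched so far: state q0 is no progress, q2 is the absorbing accept state reached once `bb` has occurred. Intermediate states record partial matches; on a mismatch, fall back to the longest reusable overlap.
A 3-state machine:
        a   b  
>  q0   q0  q1 
   q1   q0  q2 
 * q2   q2  q2 
(> = start, * = accepting)

start=q0; accept=q2; q0-a->q0; q0-b->q1; q1-a->q0; q1-b->q2; q2-a->q2; q2-b->q2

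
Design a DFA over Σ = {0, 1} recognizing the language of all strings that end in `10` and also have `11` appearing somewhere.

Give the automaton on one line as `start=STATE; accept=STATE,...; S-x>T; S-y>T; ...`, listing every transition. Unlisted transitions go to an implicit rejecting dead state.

start=q0; accept=q3; q0-0>q0; q0-1>q1; q1-0>q0; q1-1>q2; q2-0>q3; q2-1>q2; q3-0>q4; q3-1>q2; q4-0>q4; q4-1>q2

Build one automaton per condition and run them in lockstep. The first has 3 states tracking how much of the suffix `10` has currently been matched; the second has 3 states tracking whether and how much of `11` has been seen. A product state is a pair (one from each), accepting exactly when both do. After merging equivalent states the machine shrinks.
A 5-state machine:
        0   1  
>  q0   q0  q1 
   q1   q0  q2 
   q2   q3  q2 
 * q3   q4  q2 
   q4   q4  q2 
(> = start, * = accepting)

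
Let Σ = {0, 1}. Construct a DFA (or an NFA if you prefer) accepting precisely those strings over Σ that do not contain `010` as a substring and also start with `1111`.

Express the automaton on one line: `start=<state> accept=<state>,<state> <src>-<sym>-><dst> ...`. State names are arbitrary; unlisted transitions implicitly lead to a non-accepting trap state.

Handle the two conditions separately and then intersect. The first has 4 states tracking partial matches of the forbidden pattern `010`; the second has 6 states tracking whether the input so far still matches the prefix `1111`. A product state is a pair (one from each), accepting exactly when both do. Minimizing collapses redundant product states.
An 8-state machine:
        0   1  
>  q0   q1  q2 
   q1   q1  q1 
   q2   q1  q3 
   q3   q1  q4 
   q4   q1  q5 
 * q5   q6  q5 
 * q6   q6  q7 
 * q7   q1  q5 
(> = start, * = accepting)

start=q0 accept=q5,q6,q7 q0-0->q1 q0-1->q2 q1-0->q1 q1-1->q1 q2-0->q1 q2-1->q3 q3-0->q1 q3-1->q4 q4-0->q1 q4-1->q5 q5-0->q6 q5-1->q5 q6-0->q6 q6-1->q7 q7-0->q1 q7-1->q5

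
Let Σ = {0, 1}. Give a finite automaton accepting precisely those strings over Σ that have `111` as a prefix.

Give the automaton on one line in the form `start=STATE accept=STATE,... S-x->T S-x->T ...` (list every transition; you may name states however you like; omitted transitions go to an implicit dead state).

Walk along `111` while the input agrees: from S0 take `1` to S1, and so on. Any deviation drops to the rejecting sink S4. Once S3 is reached the prefix is confirmed and every continuation is accepted.
5 states suffice.
        0   1  
>  S0   S4  S1 
   S1   S4  S2 
   S2   S4  S3 
 * S3   S3  S3 
   S4   S4  S4 
(> = start, * = accepting)

start=S0 accept=S3 S0-0->S4 S0-1->S1 S1-0->S4 S1-1->S2 S2-0->S4 S2-1->S3 S3-0->S3 S3-1->S3 S4-0->S4 S4-1->S4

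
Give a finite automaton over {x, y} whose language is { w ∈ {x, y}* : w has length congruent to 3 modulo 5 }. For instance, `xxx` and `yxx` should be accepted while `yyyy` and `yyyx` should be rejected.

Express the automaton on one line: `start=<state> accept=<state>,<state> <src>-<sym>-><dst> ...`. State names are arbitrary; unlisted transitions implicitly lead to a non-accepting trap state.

start=s0 accept=s3 s0-x->s1 s0-y->s1 s1-x->s2 s1-y->s2 s2-x->s3 s2-y->s3 s3-x->s4 s3-y->s4 s4-x->s0 s4-y->s0

Count input length modulo 5: every symbol advances one step around the cycle s0 → s1 → s2 → s3 → s4 → s0. Accept at s3.
With 5 states:
        x   y  
>  s0   s1  s1 
   s1   s2  s2 
   s2   s3  s3 
 * s3   s4  s4 
   s4   s0  s0 
(> = start, * = accepting)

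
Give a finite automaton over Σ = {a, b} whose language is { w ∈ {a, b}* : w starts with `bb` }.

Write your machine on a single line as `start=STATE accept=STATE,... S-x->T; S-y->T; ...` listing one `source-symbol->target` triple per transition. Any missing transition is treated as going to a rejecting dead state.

Check the first 2 symbols one by one: q0 through q1 record how many have matched `bb` so far; any wrong symbol goes to the dead state q3. After all 2 match we enter the accepting sink q2.
4 states suffice.
        a   b  
>  q0   q3  q1 
   q1   q3  q2 
 * q2   q2  q2 
   q3   q3  q3 
(> = start, * = accepting)

start=q0; accept=q2; q0-a->q3; q0-b->q1; q1-a->q3; q1-b->q2; q2-a->q2; q2-b->q2; q3-a->q3; q3-b->q3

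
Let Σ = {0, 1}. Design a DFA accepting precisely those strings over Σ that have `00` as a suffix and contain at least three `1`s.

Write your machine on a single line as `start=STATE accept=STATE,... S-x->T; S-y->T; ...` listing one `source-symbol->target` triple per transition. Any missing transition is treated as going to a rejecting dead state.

start=A; accept=F; A-0->A; A-1->B; B-0->B; B-1->C; C-0->C; C-1->D; D-0->E; D-1->D; E-0->F; E-1->D; F-0->F; F-1->D

Run two small machines in parallel and take their product. One (3 states) tracks how much of the suffix `00` has currently been matched; the other (5 states) tracks the count of `1`s, saturating at 4. Each combined state is a pair, one component from each; accept when both components accept. After merging equivalent states the machine shrinks.
6 states suffice.
       0  1 
>  A   A  B 
   B   B  C 
   C   C  D 
   D   E  D 
   E   F  D 
 * F   F  D 
(> = start, * = accepting)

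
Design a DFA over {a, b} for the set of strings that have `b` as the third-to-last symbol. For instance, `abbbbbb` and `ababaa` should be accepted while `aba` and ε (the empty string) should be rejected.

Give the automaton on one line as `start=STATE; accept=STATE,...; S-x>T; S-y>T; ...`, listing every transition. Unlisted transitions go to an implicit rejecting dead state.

A DFA must remember the last 3 symbols (since which symbol is third-to-last isn't known until the input ends). Use one state per possible window of the last ≤3 symbols; accept from those whose window starts with `b`.
          a    b  
>  S0     S1   S2 
   S1     S3   S4 
   S2     S5   S6 
   S3     S7   S8 
   S4     S9  S10 
   S5    S11  S12 
   S6    S13  S14 
   S7     S7   S8 
   S8     S9  S10 
   S9    S11  S12 
   S10   S13  S14 
 * S11    S7   S8 
 * S12    S9  S10 
 * S13   S11  S12 
 * S14   S13  S14 
(> = start, * = accepting)

start=S0; accept=S11,S12,S13,S14; S0-a>S1; S0-b>S2; S1-a>S3; S1-b>S4; S2-a>S5; S2-b>S6; S3-a>S7; S3-b>S8; S4-a>S9; S4-b>S10; S5-a>S11; S5-b>S12; S6-a>S13; S6-b>S14; S7-a>S7; S7-b>S8; S8-a>S9; S8-b>S10; S9-a>S11; S9-b>S12; S10-a>S13; S10-b>S14; S11-a>S7; S11-b>S8; S12-a>S9; S12-b>S10; S13-a>S11; S13-b>S12; S14-a>S13; S14-b>S14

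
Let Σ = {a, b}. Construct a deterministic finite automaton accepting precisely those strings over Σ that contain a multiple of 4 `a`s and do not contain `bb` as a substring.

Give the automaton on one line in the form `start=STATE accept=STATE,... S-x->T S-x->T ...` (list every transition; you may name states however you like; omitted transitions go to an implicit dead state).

Handle the two conditions separately and then intersect. One (4 states) tracks the count of `a`s modulo 4; the other (3 states) tracks partial matches of the forbidden pattern `bb`. Each combined state is a pair, one component from each; accept when both components accept.
12 states suffice.
          a    b  
>* s0     s1   s2 
   s1     s3   s4 
 * s2     s1   s5 
   s3     s6   s7 
   s4     s3   s8 
   s5     s8   s5 
   s6     s0   s9 
   s7     s6  s10 
   s8    s10   s8 
   s9     s0  s11 
   s10   s11  s10 
   s11    s5  s11 
(> = start, * = accepting)

start=s0 accept=s0,s2 s0-a->s1 s0-b->s2 s1-a->s3 s1-b->s4 s2-a->s1 s2-b->s5 s3-a->s6 s3-b->s7 s4-a->s3 s4-b->s8 s5-a->s8 s5-b->s5 s6-a->s0 s6-b->s9 s7-a->s6 s7-b->s10 s8-a->s10 s8-b->s8 s9-a->s0 s9-b->s11 s10-a->s11 s10-b->s10 s11-a->s5 s11-b->s11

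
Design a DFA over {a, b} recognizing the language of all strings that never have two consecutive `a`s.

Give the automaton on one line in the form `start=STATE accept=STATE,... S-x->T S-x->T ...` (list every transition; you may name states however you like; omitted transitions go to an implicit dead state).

start=S0 accept=S0,S1 S0-a->S1 S0-b->S0 S1-a->S2 S1-b->S0 S2-a->S2 S2-b->S2

This is the complement of 'contains `aa`'. Use the same substring-matching states — S0 through S2 holding how much of `aa` has just been matched — but flip the accepting set: everything except the trap S2 accepts.
With 3 states:
        a   b  
>* S0   S1  S0 
 * S1   S2  S0 
   S2   S2  S2 
(> = start, * = accepting)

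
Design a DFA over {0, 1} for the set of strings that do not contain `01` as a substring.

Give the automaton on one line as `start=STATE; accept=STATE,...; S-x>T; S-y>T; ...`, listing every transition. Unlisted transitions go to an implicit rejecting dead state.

start=q0; accept=q0,q1; q0-0>q1; q0-1>q0; q1-0>q1; q1-1>q2; q2-0>q2; q2-1>q2

Track partial matches of the forbidden pattern `01`. State q2 is a dead state reached once `01` has occurred; every other state accepts. q0 means no part of `01` is currently matched.
With 3 states:
        0   1  
>* q0   q1  q0 
 * q1   q1  q2 
   q2   q2  q2 
(> = start, * = accepting)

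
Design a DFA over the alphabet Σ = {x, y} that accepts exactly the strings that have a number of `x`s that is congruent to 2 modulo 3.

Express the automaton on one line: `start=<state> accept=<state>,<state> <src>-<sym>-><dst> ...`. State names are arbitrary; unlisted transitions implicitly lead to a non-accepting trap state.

start=A accept=C A-x->B A-y->A B-x->C B-y->B C-x->A C-y->C

Keep the running count of `x`s modulo 3: each `x` advances along the cycle A → B → C → A while other symbols loop. Accept at C.
With 3 states:
       x  y 
>  A   B  A 
   B   C  B 
 * C   A  C 
(> = start, * = accepting)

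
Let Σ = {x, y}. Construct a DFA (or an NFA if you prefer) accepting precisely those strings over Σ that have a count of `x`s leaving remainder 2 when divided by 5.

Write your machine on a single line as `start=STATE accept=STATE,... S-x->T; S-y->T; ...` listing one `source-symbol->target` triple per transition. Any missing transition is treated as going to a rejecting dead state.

start=A; accept=C; A-x->B; A-y->A; B-x->C; B-y->B; C-x->D; C-y->C; D-x->E; D-y->D; E-x->A; E-y->E

Keep the running count of `x`s modulo 5: each `x` advances along the cycle A → B → C → D → E → A while other symbols loop. Accept at C.
       x  y 
>  A   B  A 
   B   C  B 
 * C   D  C 
   D   E  D 
   E   A  E 
(> = start, * = accepting)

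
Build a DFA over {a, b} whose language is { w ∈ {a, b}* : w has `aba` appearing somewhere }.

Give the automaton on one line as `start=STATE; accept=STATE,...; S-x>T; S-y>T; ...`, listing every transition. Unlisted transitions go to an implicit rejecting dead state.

States S0..S2 record the length of the longest prefix of `aba` that matches the current input suffix. Reaching S3 means `aba` has been seen, and we stay there forever. Accept from S3.
With 4 states:
        a   b  
>  S0   S1  S0 
   S1   S1  S2 
   S2   S3  S0 
 * S3   S3  S3 
(> = start, * = accepting)

start=S0; accept=S3; S0-a>S1; S0-b>S0; S1-a>S1; S1-b>S2; S2-a>S3; S2-b>S0; S3-a>S3; S3-b>S3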